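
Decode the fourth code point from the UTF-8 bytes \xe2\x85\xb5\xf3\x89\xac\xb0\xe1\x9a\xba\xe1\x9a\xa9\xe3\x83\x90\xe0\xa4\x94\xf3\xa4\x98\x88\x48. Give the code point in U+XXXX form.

Offset 0: leading byte 0xE2 = 11100010 → 3-byte char #1 = E2 85 B5.
Offset 3: leading byte 0xF3 = 11110011 → 4-byte char #2 = F3 89 AC B0.
Offset 7: leading byte 0xE1 = 11100001 → 3-byte char #3 = E1 9A BA.
Offset 10: leading byte 0xE1 = 11100001 → 3-byte char #4 = E1 9A A9.
Leading byte 0xE1 = 11100001 matches 1110xxxx → 3-byte sequence.
Byte 1: 0xE1 = 11100001, payload 0001 (4 bits).
Byte 2: 0x9A = 10011010 (10xxxxxx ✓), payload 011010.
Byte 3: 0xA9 = 10101001 (10xxxxxx ✓), payload 101001.
Concatenate: 0001011010101001 = 0x16A9 (16 bits → U+16A9).

U+16A9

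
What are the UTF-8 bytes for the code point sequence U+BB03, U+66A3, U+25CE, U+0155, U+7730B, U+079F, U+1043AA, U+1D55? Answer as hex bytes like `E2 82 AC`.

EB AC 83 E6 9A A3 E2 97 8E C5 95 F1 B7 8C 8B DE 9F F4 84 8E AA E1 B5 95

U+BB03: 3-byte form → EB AC 83.
U+66A3: 3-byte form → E6 9A A3.
U+25CE: 3-byte form → E2 97 8E.
U+0155: 2-byte form → C5 95.
U+7730B: 4-byte form → F1 B7 8C 8B.
U+079F: 2-byte form → DE 9F.
U+1043AA: 4-byte form → F4 84 8E AA.
U+1D55: 3-byte form → E1 B5 95.
Concatenated (24 bytes): EB AC 83 E6 9A A3 E2 97 8E C5 95 F1 B7 8C 8B DE 9F F4 84 8E AA E1 B5 95.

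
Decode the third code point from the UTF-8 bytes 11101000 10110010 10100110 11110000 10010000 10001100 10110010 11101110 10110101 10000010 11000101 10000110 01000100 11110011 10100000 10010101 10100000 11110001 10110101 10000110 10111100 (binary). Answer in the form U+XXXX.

U+ED42

Offset 0: leading byte 0xE8 = 11101000 → 3-byte char #1 = E8 B2 A6.
Offset 3: leading byte 0xF0 = 11110000 → 4-byte char #2 = F0 90 8C B2.
Offset 7: leading byte 0xEE = 11101110 → 3-byte char #3 = EE B5 82.
Leading byte 0xEE = 11101110 matches 1110xxxx → 3-byte sequence.
Byte 1: 0xEE = 11101110, payload 1110 (4 bits).
Byte 2: 0xB5 = 10110101 (10xxxxxx ✓), payload 110101.
Byte 3: 0x82 = 10000010 (10xxxxxx ✓), payload 000010.
Concatenate: 1110110101000010 = 0xED42 (16 bits → U+ED42).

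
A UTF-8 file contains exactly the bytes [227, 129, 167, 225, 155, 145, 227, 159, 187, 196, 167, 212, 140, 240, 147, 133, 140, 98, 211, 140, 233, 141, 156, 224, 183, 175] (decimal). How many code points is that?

10

Byte at offset 0: 0xE3 = 11100011 → 3-byte char (#1). Advance 3.
Byte at offset 3: 0xE1 = 11100001 → 3-byte char (#2). Advance 3.
Byte at offset 6: 0xE3 = 11100011 → 3-byte char (#3). Advance 3.
Byte at offset 9: 0xC4 = 11000100 → 2-byte char (#4). Advance 2.
Byte at offset 11: 0xD4 = 11010100 → 2-byte char (#5). Advance 2.
Byte at offset 13: 0xF0 = 11110000 → 4-byte char (#6). Advance 4.
Byte at offset 17: 0x62 = 01100010 → 1-byte char (#7). Advance 1.
Byte at offset 18: 0xD3 = 11010011 → 2-byte char (#8). Advance 2.
Byte at offset 20: 0xE9 = 11101001 → 3-byte char (#9). Advance 3.
Byte at offset 23: 0xE0 = 11100000 → 3-byte char (#10). Advance 3.
Reached end at offset 26 after 10 code points.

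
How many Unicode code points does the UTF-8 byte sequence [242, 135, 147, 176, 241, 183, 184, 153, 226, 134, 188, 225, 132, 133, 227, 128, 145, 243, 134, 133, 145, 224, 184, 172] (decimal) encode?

7

Byte at offset 0: 0xF2 = 11110010 → 4-byte char (#1). Advance 4.
Byte at offset 4: 0xF1 = 11110001 → 4-byte char (#2). Advance 4.
Byte at offset 8: 0xE2 = 11100010 → 3-byte char (#3). Advance 3.
Byte at offset 11: 0xE1 = 11100001 → 3-byte char (#4). Advance 3.
Byte at offset 14: 0xE3 = 11100011 → 3-byte char (#5). Advance 3.
Byte at offset 17: 0xF3 = 11110011 → 4-byte char (#6). Advance 4.
Byte at offset 21: 0xE0 = 11100000 → 3-byte char (#7). Advance 3.
Reached end at offset 24 after 7 code points.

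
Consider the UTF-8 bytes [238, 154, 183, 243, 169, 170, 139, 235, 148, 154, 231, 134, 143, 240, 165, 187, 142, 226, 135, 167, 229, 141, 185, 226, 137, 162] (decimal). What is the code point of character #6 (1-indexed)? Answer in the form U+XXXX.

Offset 0: leading byte 0xEE = 11101110 → 3-byte char #1 = EE 9A B7.
Offset 3: leading byte 0xF3 = 11110011 → 4-byte char #2 = F3 A9 AA 8B.
Offset 7: leading byte 0xEB = 11101011 → 3-byte char #3 = EB 94 9A.
Offset 10: leading byte 0xE7 = 11100111 → 3-byte char #4 = E7 86 8F.
Offset 13: leading byte 0xF0 = 11110000 → 4-byte char #5 = F0 A5 BB 8E.
Offset 17: leading byte 0xE2 = 11100010 → 3-byte char #6 = E2 87 A7.
Leading byte 0xE2 = 11100010 matches 1110xxxx → 3-byte sequence.
Byte 1: 0xE2 = 11100010, payload 0010 (4 bits).
Byte 2: 0x87 = 10000111 (10xxxxxx ✓), payload 000111.
Byte 3: 0xA7 = 10100111 (10xxxxxx ✓), payload 100111.
Concatenate: 0010000111100111 = 0x21E7 (16 bits → U+21E7).

U+21E7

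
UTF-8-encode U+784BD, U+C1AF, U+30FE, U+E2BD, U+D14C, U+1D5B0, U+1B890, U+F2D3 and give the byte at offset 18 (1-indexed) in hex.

0x9D

1-indexed offset 18 is 0-indexed offset 17.
U+784BD → 4-byte form F1 B8 92 BD at offsets 0–3.
U+C1AF → 3-byte form EC 86 AF at offsets 4–6.
U+30FE → 3-byte form E3 83 BE at offsets 7–9.
U+E2BD → 3-byte form EE 8A BD at offsets 10–12.
U+D14C → 3-byte form ED 85 8C at offsets 13–15.
U+1D5B0 → 4-byte form F0 9D 96 B0 at offsets 16–19.
Offset 17 falls in char 6's range; it's byte 2 of F0 9D 96 B0 = 0x9D.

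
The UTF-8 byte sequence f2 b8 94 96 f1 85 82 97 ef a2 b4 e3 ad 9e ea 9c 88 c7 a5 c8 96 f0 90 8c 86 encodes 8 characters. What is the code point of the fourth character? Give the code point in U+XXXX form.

U+3B5E

Offset 0: leading byte 0xF2 = 11110010 → 4-byte char #1 = F2 B8 94 96.
Offset 4: leading byte 0xF1 = 11110001 → 4-byte char #2 = F1 85 82 97.
Offset 8: leading byte 0xEF = 11101111 → 3-byte char #3 = EF A2 B4.
Offset 11: leading byte 0xE3 = 11100011 → 3-byte char #4 = E3 AD 9E.
Leading byte 0xE3 = 11100011 matches 1110xxxx → 3-byte sequence.
Byte 1: 0xE3 = 11100011, payload 0011 (4 bits).
Byte 2: 0xAD = 10101101 (10xxxxxx ✓), payload 101101.
Byte 3: 0x9E = 10011110 (10xxxxxx ✓), payload 011110.
Concatenate: 0011101101011110 = 0x3B5E (16 bits → U+3B5E).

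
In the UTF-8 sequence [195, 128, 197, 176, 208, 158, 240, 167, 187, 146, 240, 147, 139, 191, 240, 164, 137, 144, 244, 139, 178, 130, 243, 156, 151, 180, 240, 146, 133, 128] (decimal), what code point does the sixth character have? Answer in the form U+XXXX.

Offset 0: leading byte 0xC3 = 11000011 → 2-byte char #1 = C3 80.
Offset 2: leading byte 0xC5 = 11000101 → 2-byte char #2 = C5 B0.
Offset 4: leading byte 0xD0 = 11010000 → 2-byte char #3 = D0 9E.
Offset 6: leading byte 0xF0 = 11110000 → 4-byte char #4 = F0 A7 BB 92.
Offset 10: leading byte 0xF0 = 11110000 → 4-byte char #5 = F0 93 8B BF.
Offset 14: leading byte 0xF0 = 11110000 → 4-byte char #6 = F0 A4 89 90.
Leading byte 0xF0 = 11110000 matches 11110xxx → 4-byte sequence.
Byte 1: 0xF0 = 11110000, payload 000 (3 bits).
Byte 2: 0xA4 = 10100100 (10xxxxxx ✓), payload 100100.
Byte 3: 0x89 = 10001001 (10xxxxxx ✓), payload 001001.
Byte 4: 0x90 = 10010000 (10xxxxxx ✓), payload 010000.
Concatenate: 000100100001001010000 = 0x24250 (21 bits → U+24250).

U+24250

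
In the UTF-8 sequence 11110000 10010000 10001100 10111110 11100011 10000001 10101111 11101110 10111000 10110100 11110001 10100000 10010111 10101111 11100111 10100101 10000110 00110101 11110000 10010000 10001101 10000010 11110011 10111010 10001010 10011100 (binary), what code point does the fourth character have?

U+605EF

Offset 0: leading byte 0xF0 = 11110000 → 4-byte char #1 = F0 90 8C BE.
Offset 4: leading byte 0xE3 = 11100011 → 3-byte char #2 = E3 81 AF.
Offset 7: leading byte 0xEE = 11101110 → 3-byte char #3 = EE B8 B4.
Offset 10: leading byte 0xF1 = 11110001 → 4-byte char #4 = F1 A0 97 AF.
Leading byte 0xF1 = 11110001 matches 11110xxx → 4-byte sequence.
Byte 1: 0xF1 = 11110001, payload 001 (3 bits).
Byte 2: 0xA0 = 10100000 (10xxxxxx ✓), payload 100000.
Byte 3: 0x97 = 10010111 (10xxxxxx ✓), payload 010111.
Byte 4: 0xAF = 10101111 (10xxxxxx ✓), payload 101111.
Concatenate: 001100000010111101111 = 0x605EF (21 bits → U+605EF).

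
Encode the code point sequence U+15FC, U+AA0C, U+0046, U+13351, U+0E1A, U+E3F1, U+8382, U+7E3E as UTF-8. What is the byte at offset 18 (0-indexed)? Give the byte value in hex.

U+15FC → 3-byte form E1 97 BC at offsets 0–2.
U+AA0C → 3-byte form EA A8 8C at offsets 3–5.
U+0046 → 1-byte form 46 at offsets 6–6.
U+13351 → 4-byte form F0 93 8D 91 at offsets 7–10.
U+0E1A → 3-byte form E0 B8 9A at offsets 11–13.
U+E3F1 → 3-byte form EE 8F B1 at offsets 14–16.
U+8382 → 3-byte form E8 8E 82 at offsets 17–19.
Offset 18 falls in char 7's range; it's byte 2 of E8 8E 82 = 0x8E.

0x8E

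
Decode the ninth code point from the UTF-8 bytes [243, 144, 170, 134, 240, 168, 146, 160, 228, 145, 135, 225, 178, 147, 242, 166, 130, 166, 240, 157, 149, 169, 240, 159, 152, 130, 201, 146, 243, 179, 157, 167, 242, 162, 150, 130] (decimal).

Offset 0: leading byte 0xF3 = 11110011 → 4-byte char #1 = F3 90 AA 86.
Offset 4: leading byte 0xF0 = 11110000 → 4-byte char #2 = F0 A8 92 A0.
Offset 8: leading byte 0xE4 = 11100100 → 3-byte char #3 = E4 91 87.
Offset 11: leading byte 0xE1 = 11100001 → 3-byte char #4 = E1 B2 93.
Offset 14: leading byte 0xF2 = 11110010 → 4-byte char #5 = F2 A6 82 A6.
Offset 18: leading byte 0xF0 = 11110000 → 4-byte char #6 = F0 9D 95 A9.
Offset 22: leading byte 0xF0 = 11110000 → 4-byte char #7 = F0 9F 98 82.
Offset 26: leading byte 0xC9 = 11001001 → 2-byte char #8 = C9 92.
Offset 28: leading byte 0xF3 = 11110011 → 4-byte char #9 = F3 B3 9D A7.
Leading byte 0xF3 = 11110011 matches 11110xxx → 4-byte sequence.
Byte 1: 0xF3 = 11110011, payload 011 (3 bits).
Byte 2: 0xB3 = 10110011 (10xxxxxx ✓), payload 110011.
Byte 3: 0x9D = 10011101 (10xxxxxx ✓), payload 011101.
Byte 4: 0xA7 = 10100111 (10xxxxxx ✓), payload 100111.
Concatenate: 011110011011101100111 = 0xF3767 (21 bits → U+F3767).

U+F3767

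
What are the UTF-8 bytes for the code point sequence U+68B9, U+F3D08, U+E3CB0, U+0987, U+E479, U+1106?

E6 A2 B9 F3 B3 B4 88 F3 A3 B2 B0 E0 A6 87 EE 91 B9 E1 84 86

U+68B9: 3-byte form → E6 A2 B9.
U+F3D08: 4-byte form → F3 B3 B4 88.
U+E3CB0: 4-byte form → F3 A3 B2 B0.
U+0987: 3-byte form → E0 A6 87.
U+E479: 3-byte form → EE 91 B9.
U+1106: 3-byte form → E1 84 86.
Concatenated (20 bytes): E6 A2 B9 F3 B3 B4 88 F3 A3 B2 B0 E0 A6 87 EE 91 B9 E1 84 86.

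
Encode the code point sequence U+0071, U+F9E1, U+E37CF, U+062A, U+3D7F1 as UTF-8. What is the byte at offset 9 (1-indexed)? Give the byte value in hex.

0xD8

1-indexed offset 9 is 0-indexed offset 8.
U+0071 → 1-byte form 71 at offsets 0–0.
U+F9E1 → 3-byte form EF A7 A1 at offsets 1–3.
U+E37CF → 4-byte form F3 A3 9F 8F at offsets 4–7.
U+062A → 2-byte form D8 AA at offsets 8–9.
Offset 8 falls in char 4's range; it's byte 1 of D8 AA = 0xD8.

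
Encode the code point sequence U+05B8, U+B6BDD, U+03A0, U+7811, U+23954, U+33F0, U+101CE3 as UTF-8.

D6 B8 F2 B6 AF 9D CE A0 E7 A0 91 F0 A3 A5 94 E3 8F B0 F4 81 B3 A3

U+05B8: 2-byte form → D6 B8.
U+B6BDD: 4-byte form → F2 B6 AF 9D.
U+03A0: 2-byte form → CE A0.
U+7811: 3-byte form → E7 A0 91.
U+23954: 4-byte form → F0 A3 A5 94.
U+33F0: 3-byte form → E3 8F B0.
U+101CE3: 4-byte form → F4 81 B3 A3.
Concatenated (22 bytes): D6 B8 F2 B6 AF 9D CE A0 E7 A0 91 F0 A3 A5 94 E3 8F B0 F4 81 B3 A3.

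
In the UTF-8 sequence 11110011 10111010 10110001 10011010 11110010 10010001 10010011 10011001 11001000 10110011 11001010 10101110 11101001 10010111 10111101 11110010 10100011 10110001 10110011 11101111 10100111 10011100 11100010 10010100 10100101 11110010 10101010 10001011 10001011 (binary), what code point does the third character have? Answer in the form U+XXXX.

Offset 0: leading byte 0xF3 = 11110011 → 4-byte char #1 = F3 BA B1 9A.
Offset 4: leading byte 0xF2 = 11110010 → 4-byte char #2 = F2 91 93 99.
Offset 8: leading byte 0xC8 = 11001000 → 2-byte char #3 = C8 B3.
Leading byte 0xC8 = 11001000 matches 110xxxxx → 2-byte sequence.
Byte 1: 0xC8 = 11001000, payload 01000 (5 bits).
Byte 2: 0xB3 = 10110011 (10xxxxxx ✓), payload 110011.
Concatenate: 01000110011 = 0x233 (11 bits → U+0233).

U+0233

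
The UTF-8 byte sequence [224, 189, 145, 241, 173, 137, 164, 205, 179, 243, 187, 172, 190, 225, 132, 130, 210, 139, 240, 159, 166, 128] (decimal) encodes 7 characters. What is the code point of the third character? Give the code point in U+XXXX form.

Offset 0: leading byte 0xE0 = 11100000 → 3-byte char #1 = E0 BD 91.
Offset 3: leading byte 0xF1 = 11110001 → 4-byte char #2 = F1 AD 89 A4.
Offset 7: leading byte 0xCD = 11001101 → 2-byte char #3 = CD B3.
Leading byte 0xCD = 11001101 matches 110xxxxx → 2-byte sequence.
Byte 1: 0xCD = 11001101, payload 01101 (5 bits).
Byte 2: 0xB3 = 10110011 (10xxxxxx ✓), payload 110011.
Concatenate: 01101110011 = 0x373 (11 bits → U+0373).

U+0373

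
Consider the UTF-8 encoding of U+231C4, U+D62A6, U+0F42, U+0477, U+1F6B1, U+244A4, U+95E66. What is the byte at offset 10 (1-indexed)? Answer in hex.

1-indexed offset 10 is 0-indexed offset 9.
U+231C4 → 4-byte form F0 A3 87 84 at offsets 0–3.
U+D62A6 → 4-byte form F3 96 8A A6 at offsets 4–7.
U+0F42 → 3-byte form E0 BD 82 at offsets 8–10.
Offset 9 falls in char 3's range; it's byte 2 of E0 BD 82 = 0xBD.

0xBD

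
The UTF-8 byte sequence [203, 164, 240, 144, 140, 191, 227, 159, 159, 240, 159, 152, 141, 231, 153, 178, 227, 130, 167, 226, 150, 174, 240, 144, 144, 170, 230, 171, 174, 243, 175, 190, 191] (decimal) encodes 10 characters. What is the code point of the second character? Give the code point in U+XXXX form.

Offset 0: leading byte 0xCB = 11001011 → 2-byte char #1 = CB A4.
Offset 2: leading byte 0xF0 = 11110000 → 4-byte char #2 = F0 90 8C BF.
Leading byte 0xF0 = 11110000 matches 11110xxx → 4-byte sequence.
Byte 1: 0xF0 = 11110000, payload 000 (3 bits).
Byte 2: 0x90 = 10010000 (10xxxxxx ✓), payload 010000.
Byte 3: 0x8C = 10001100 (10xxxxxx ✓), payload 001100.
Byte 4: 0xBF = 10111111 (10xxxxxx ✓), payload 111111.
Concatenate: 000010000001100111111 = 0x1033F (21 bits → U+1033F).

U+1033F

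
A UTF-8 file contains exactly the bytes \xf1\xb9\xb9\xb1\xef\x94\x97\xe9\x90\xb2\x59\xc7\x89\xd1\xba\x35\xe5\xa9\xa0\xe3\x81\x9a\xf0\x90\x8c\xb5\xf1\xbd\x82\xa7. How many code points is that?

Byte at offset 0: 0xF1 = 11110001 → 4-byte char (#1). Advance 4.
Byte at offset 4: 0xEF = 11101111 → 3-byte char (#2). Advance 3.
Byte at offset 7: 0xE9 = 11101001 → 3-byte char (#3). Advance 3.
Byte at offset 10: 0x59 = 01011001 → 1-byte char (#4). Advance 1.
Byte at offset 11: 0xC7 = 11000111 → 2-byte char (#5). Advance 2.
Byte at offset 13: 0xD1 = 11010001 → 2-byte char (#6). Advance 2.
Byte at offset 15: 0x35 = 00110101 → 1-byte char (#7). Advance 1.
Byte at offset 16: 0xE5 = 11100101 → 3-byte char (#8). Advance 3.
Byte at offset 19: 0xE3 = 11100011 → 3-byte char (#9). Advance 3.
Byte at offset 22: 0xF0 = 11110000 → 4-byte char (#10). Advance 4.
Byte at offset 26: 0xF1 = 11110001 → 4-byte char (#11). Advance 4.
Reached end at offset 30 after 11 code points.

11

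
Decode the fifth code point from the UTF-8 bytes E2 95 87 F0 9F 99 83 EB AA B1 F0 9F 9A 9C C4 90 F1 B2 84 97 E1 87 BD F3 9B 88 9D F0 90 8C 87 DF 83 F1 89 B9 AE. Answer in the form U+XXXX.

Offset 0: leading byte 0xE2 = 11100010 → 3-byte char #1 = E2 95 87.
Offset 3: leading byte 0xF0 = 11110000 → 4-byte char #2 = F0 9F 99 83.
Offset 7: leading byte 0xEB = 11101011 → 3-byte char #3 = EB AA B1.
Offset 10: leading byte 0xF0 = 11110000 → 4-byte char #4 = F0 9F 9A 9C.
Offset 14: leading byte 0xC4 = 11000100 → 2-byte char #5 = C4 90.
Leading byte 0xC4 = 11000100 matches 110xxxxx → 2-byte sequence.
Byte 1: 0xC4 = 11000100, payload 00100 (5 bits).
Byte 2: 0x90 = 10010000 (10xxxxxx ✓), payload 010000.
Concatenate: 00100010000 = 0x110 (11 bits → U+0110).

U+0110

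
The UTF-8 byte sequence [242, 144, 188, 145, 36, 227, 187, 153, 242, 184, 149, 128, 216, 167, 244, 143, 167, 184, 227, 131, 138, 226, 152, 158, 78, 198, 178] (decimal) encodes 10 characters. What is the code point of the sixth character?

U+10F9F8

Offset 0: leading byte 0xF2 = 11110010 → 4-byte char #1 = F2 90 BC 91.
Offset 4: leading byte 0x24 = 00100100 → 1-byte char #2 = 24.
Offset 5: leading byte 0xE3 = 11100011 → 3-byte char #3 = E3 BB 99.
Offset 8: leading byte 0xF2 = 11110010 → 4-byte char #4 = F2 B8 95 80.
Offset 12: leading byte 0xD8 = 11011000 → 2-byte char #5 = D8 A7.
Offset 14: leading byte 0xF4 = 11110100 → 4-byte char #6 = F4 8F A7 B8.
Leading byte 0xF4 = 11110100 matches 11110xxx → 4-byte sequence.
Byte 1: 0xF4 = 11110100, payload 100 (3 bits).
Byte 2: 0x8F = 10001111 (10xxxxxx ✓), payload 001111.
Byte 3: 0xA7 = 10100111 (10xxxxxx ✓), payload 100111.
Byte 4: 0xB8 = 10111000 (10xxxxxx ✓), payload 111000.
Concatenate: 100001111100111111000 = 0x10F9F8 (21 bits → U+10F9F8).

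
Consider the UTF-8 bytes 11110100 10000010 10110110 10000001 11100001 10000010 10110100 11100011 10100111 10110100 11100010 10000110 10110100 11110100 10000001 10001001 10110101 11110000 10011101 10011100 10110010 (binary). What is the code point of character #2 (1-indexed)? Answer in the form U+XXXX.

U+10B4

Offset 0: leading byte 0xF4 = 11110100 → 4-byte char #1 = F4 82 B6 81.
Offset 4: leading byte 0xE1 = 11100001 → 3-byte char #2 = E1 82 B4.
Leading byte 0xE1 = 11100001 matches 1110xxxx → 3-byte sequence.
Byte 1: 0xE1 = 11100001, payload 0001 (4 bits).
Byte 2: 0x82 = 10000010 (10xxxxxx ✓), payload 000010.
Byte 3: 0xB4 = 10110100 (10xxxxxx ✓), payload 110100.
Concatenate: 0001000010110100 = 0x10B4 (16 bits → U+10B4).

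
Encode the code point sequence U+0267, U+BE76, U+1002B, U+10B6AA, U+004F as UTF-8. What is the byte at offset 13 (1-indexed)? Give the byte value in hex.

1-indexed offset 13 is 0-indexed offset 12.
U+0267 → 2-byte form C9 A7 at offsets 0–1.
U+BE76 → 3-byte form EB B9 B6 at offsets 2–4.
U+1002B → 4-byte form F0 90 80 AB at offsets 5–8.
U+10B6AA → 4-byte form F4 8B 9A AA at offsets 9–12.
Offset 12 falls in char 4's range; it's byte 4 of F4 8B 9A AA = 0xAA.

0xAA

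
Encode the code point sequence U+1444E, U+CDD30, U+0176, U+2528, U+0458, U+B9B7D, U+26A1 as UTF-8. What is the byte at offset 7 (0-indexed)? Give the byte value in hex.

0xB0

U+1444E → 4-byte form F0 94 91 8E at offsets 0–3.
U+CDD30 → 4-byte form F3 8D B4 B0 at offsets 4–7.
Offset 7 falls in char 2's range; it's byte 4 of F3 8D B4 B0 = 0xB0.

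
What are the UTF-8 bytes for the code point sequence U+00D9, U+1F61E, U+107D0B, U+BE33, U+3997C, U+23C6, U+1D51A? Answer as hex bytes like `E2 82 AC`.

C3 99 F0 9F 98 9E F4 87 B4 8B EB B8 B3 F0 B9 A5 BC E2 8F 86 F0 9D 94 9A

U+00D9: 2-byte form → C3 99.
U+1F61E: 4-byte form → F0 9F 98 9E.
U+107D0B: 4-byte form → F4 87 B4 8B.
U+BE33: 3-byte form → EB B8 B3.
U+3997C: 4-byte form → F0 B9 A5 BC.
U+23C6: 3-byte form → E2 8F 86.
U+1D51A: 4-byte form → F0 9D 94 9A.
Concatenated (24 bytes): C3 99 F0 9F 98 9E F4 87 B4 8B EB B8 B3 F0 B9 A5 BC E2 8F 86 F0 9D 94 9A.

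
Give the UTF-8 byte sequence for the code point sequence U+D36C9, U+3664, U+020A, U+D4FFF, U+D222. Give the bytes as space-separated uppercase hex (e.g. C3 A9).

F3 93 9B 89 E3 99 A4 C8 8A F3 94 BF BF ED 88 A2

U+D36C9: 4-byte form → F3 93 9B 89.
U+3664: 3-byte form → E3 99 A4.
U+020A: 2-byte form → C8 8A.
U+D4FFF: 4-byte form → F3 94 BF BF.
U+D222: 3-byte form → ED 88 A2.
Concatenated (16 bytes): F3 93 9B 89 E3 99 A4 C8 8A F3 94 BF BF ED 88 A2.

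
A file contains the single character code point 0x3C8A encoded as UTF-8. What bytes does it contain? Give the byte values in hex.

U+3C8A = 0x3C8A = 15498 decimal. In range U+0800–U+FFFF → 3-byte form: 1110xxxx 10xxxxxx 10xxxxxx.
Binary (16 bits): 0011110010001010.
Split 4+6+6: 0011 | 110010 | 001010.
Byte 1: 11100011 = 0xE3.
Byte 2: 10110010 = 0xB2.
Byte 3: 10001010 = 0x8A.

E3 B2 8A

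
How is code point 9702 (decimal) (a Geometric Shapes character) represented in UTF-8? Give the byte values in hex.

E2 97 A6

U+25E6 = 0x25E6 = 9702 decimal. In range U+0800–U+FFFF → 3-byte form: 1110xxxx 10xxxxxx 10xxxxxx.
Binary (16 bits): 0010010111100110.
Split 4+6+6: 0010 | 010111 | 100110.
Byte 1: 11100010 = 0xE2.
Byte 2: 10010111 = 0x97.
Byte 3: 10100110 = 0xA6.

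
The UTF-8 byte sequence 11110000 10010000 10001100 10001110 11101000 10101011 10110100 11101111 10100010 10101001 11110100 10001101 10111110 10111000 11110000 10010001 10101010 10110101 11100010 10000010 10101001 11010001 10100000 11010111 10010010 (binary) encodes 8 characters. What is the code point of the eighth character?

Offset 0: leading byte 0xF0 = 11110000 → 4-byte char #1 = F0 90 8C 8E.
Offset 4: leading byte 0xE8 = 11101000 → 3-byte char #2 = E8 AB B4.
Offset 7: leading byte 0xEF = 11101111 → 3-byte char #3 = EF A2 A9.
Offset 10: leading byte 0xF4 = 11110100 → 4-byte char #4 = F4 8D BE B8.
Offset 14: leading byte 0xF0 = 11110000 → 4-byte char #5 = F0 91 AA B5.
Offset 18: leading byte 0xE2 = 11100010 → 3-byte char #6 = E2 82 A9.
Offset 21: leading byte 0xD1 = 11010001 → 2-byte char #7 = D1 A0.
Offset 23: leading byte 0xD7 = 11010111 → 2-byte char #8 = D7 92.
Leading byte 0xD7 = 11010111 matches 110xxxxx → 2-byte sequence.
Byte 1: 0xD7 = 11010111, payload 10111 (5 bits).
Byte 2: 0x92 = 10010010 (10xxxxxx ✓), payload 010010.
Concatenate: 10111010010 = 0x5D2 (11 bits → U+05D2).

U+05D2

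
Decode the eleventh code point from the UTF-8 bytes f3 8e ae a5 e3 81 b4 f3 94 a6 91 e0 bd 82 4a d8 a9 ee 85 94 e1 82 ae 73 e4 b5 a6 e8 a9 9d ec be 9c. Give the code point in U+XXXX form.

Offset 0: leading byte 0xF3 = 11110011 → 4-byte char #1 = F3 8E AE A5.
Offset 4: leading byte 0xE3 = 11100011 → 3-byte char #2 = E3 81 B4.
Offset 7: leading byte 0xF3 = 11110011 → 4-byte char #3 = F3 94 A6 91.
Offset 11: leading byte 0xE0 = 11100000 → 3-byte char #4 = E0 BD 82.
Offset 14: leading byte 0x4A = 01001010 → 1-byte char #5 = 4A.
Offset 15: leading byte 0xD8 = 11011000 → 2-byte char #6 = D8 A9.
Offset 17: leading byte 0xEE = 11101110 → 3-byte char #7 = EE 85 94.
Offset 20: leading byte 0xE1 = 11100001 → 3-byte char #8 = E1 82 AE.
Offset 23: leading byte 0x73 = 01110011 → 1-byte char #9 = 73.
Offset 24: leading byte 0xE4 = 11100100 → 3-byte char #10 = E4 B5 A6.
Offset 27: leading byte 0xE8 = 11101000 → 3-byte char #11 = E8 A9 9D.
Leading byte 0xE8 = 11101000 matches 1110xxxx → 3-byte sequence.
Byte 1: 0xE8 = 11101000, payload 1000 (4 bits).
Byte 2: 0xA9 = 10101001 (10xxxxxx ✓), payload 101001.
Byte 3: 0x9D = 10011101 (10xxxxxx ✓), payload 011101.
Concatenate: 1000101001011101 = 0x8A5D (16 bits → U+8A5D).

U+8A5D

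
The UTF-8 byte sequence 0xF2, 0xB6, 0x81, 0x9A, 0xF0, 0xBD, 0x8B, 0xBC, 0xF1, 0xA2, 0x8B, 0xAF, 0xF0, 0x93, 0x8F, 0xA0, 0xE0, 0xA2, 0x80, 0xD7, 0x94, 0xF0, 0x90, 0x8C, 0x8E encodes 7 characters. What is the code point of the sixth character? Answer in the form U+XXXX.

U+05D4

Offset 0: leading byte 0xF2 = 11110010 → 4-byte char #1 = F2 B6 81 9A.
Offset 4: leading byte 0xF0 = 11110000 → 4-byte char #2 = F0 BD 8B BC.
Offset 8: leading byte 0xF1 = 11110001 → 4-byte char #3 = F1 A2 8B AF.
Offset 12: leading byte 0xF0 = 11110000 → 4-byte char #4 = F0 93 8F A0.
Offset 16: leading byte 0xE0 = 11100000 → 3-byte char #5 = E0 A2 80.
Offset 19: leading byte 0xD7 = 11010111 → 2-byte char #6 = D7 94.
Leading byte 0xD7 = 11010111 matches 110xxxxx → 2-byte sequence.
Byte 1: 0xD7 = 11010111, payload 10111 (5 bits).
Byte 2: 0x94 = 10010100 (10xxxxxx ✓), payload 010100.
Concatenate: 10111010100 = 0x5D4 (11 bits → U+05D4).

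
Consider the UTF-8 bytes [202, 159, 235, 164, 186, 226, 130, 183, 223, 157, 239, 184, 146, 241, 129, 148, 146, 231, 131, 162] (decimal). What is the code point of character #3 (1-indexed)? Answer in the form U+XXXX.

U+20B7

Offset 0: leading byte 0xCA = 11001010 → 2-byte char #1 = CA 9F.
Offset 2: leading byte 0xEB = 11101011 → 3-byte char #2 = EB A4 BA.
Offset 5: leading byte 0xE2 = 11100010 → 3-byte char #3 = E2 82 B7.
Leading byte 0xE2 = 11100010 matches 1110xxxx → 3-byte sequence.
Byte 1: 0xE2 = 11100010, payload 0010 (4 bits).
Byte 2: 0x82 = 10000010 (10xxxxxx ✓), payload 000010.
Byte 3: 0xB7 = 10110111 (10xxxxxx ✓), payload 110111.
Concatenate: 0010000010110111 = 0x20B7 (16 bits → U+20B7).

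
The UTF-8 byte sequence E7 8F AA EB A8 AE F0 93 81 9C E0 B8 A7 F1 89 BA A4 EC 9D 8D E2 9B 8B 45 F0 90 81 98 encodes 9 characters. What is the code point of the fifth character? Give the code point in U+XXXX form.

Offset 0: leading byte 0xE7 = 11100111 → 3-byte char #1 = E7 8F AA.
Offset 3: leading byte 0xEB = 11101011 → 3-byte char #2 = EB A8 AE.
Offset 6: leading byte 0xF0 = 11110000 → 4-byte char #3 = F0 93 81 9C.
Offset 10: leading byte 0xE0 = 11100000 → 3-byte char #4 = E0 B8 A7.
Offset 13: leading byte 0xF1 = 11110001 → 4-byte char #5 = F1 89 BA A4.
Leading byte 0xF1 = 11110001 matches 11110xxx → 4-byte sequence.
Byte 1: 0xF1 = 11110001, payload 001 (3 bits).
Byte 2: 0x89 = 10001001 (10xxxxxx ✓), payload 001001.
Byte 3: 0xBA = 10111010 (10xxxxxx ✓), payload 111010.
Byte 4: 0xA4 = 10100100 (10xxxxxx ✓), payload 100100.
Concatenate: 001001001111010100100 = 0x49EA4 (21 bits → U+49EA4).

U+49EA4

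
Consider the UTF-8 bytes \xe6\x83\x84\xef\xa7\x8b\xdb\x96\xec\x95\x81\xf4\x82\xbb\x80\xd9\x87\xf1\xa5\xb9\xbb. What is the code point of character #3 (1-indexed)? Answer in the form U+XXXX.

Offset 0: leading byte 0xE6 = 11100110 → 3-byte char #1 = E6 83 84.
Offset 3: leading byte 0xEF = 11101111 → 3-byte char #2 = EF A7 8B.
Offset 6: leading byte 0xDB = 11011011 → 2-byte char #3 = DB 96.
Leading byte 0xDB = 11011011 matches 110xxxxx → 2-byte sequence.
Byte 1: 0xDB = 11011011, payload 11011 (5 bits).
Byte 2: 0x96 = 10010110 (10xxxxxx ✓), payload 010110.
Concatenate: 11011010110 = 0x6D6 (11 bits → U+06D6).

U+06D6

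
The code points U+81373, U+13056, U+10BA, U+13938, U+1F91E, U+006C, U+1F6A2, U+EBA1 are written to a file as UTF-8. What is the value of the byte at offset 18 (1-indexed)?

0xA4

1-indexed offset 18 is 0-indexed offset 17.
U+81373 → 4-byte form F2 81 8D B3 at offsets 0–3.
U+13056 → 4-byte form F0 93 81 96 at offsets 4–7.
U+10BA → 3-byte form E1 82 BA at offsets 8–10.
U+13938 → 4-byte form F0 93 A4 B8 at offsets 11–14.
U+1F91E → 4-byte form F0 9F A4 9E at offsets 15–18.
Offset 17 falls in char 5's range; it's byte 3 of F0 9F A4 9E = 0xA4.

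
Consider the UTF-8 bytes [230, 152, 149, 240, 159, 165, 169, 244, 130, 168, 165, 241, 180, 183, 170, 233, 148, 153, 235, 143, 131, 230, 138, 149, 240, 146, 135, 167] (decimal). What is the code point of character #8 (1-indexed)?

Offset 0: leading byte 0xE6 = 11100110 → 3-byte char #1 = E6 98 95.
Offset 3: leading byte 0xF0 = 11110000 → 4-byte char #2 = F0 9F A5 A9.
Offset 7: leading byte 0xF4 = 11110100 → 4-byte char #3 = F4 82 A8 A5.
Offset 11: leading byte 0xF1 = 11110001 → 4-byte char #4 = F1 B4 B7 AA.
Offset 15: leading byte 0xE9 = 11101001 → 3-byte char #5 = E9 94 99.
Offset 18: leading byte 0xEB = 11101011 → 3-byte char #6 = EB 8F 83.
Offset 21: leading byte 0xE6 = 11100110 → 3-byte char #7 = E6 8A 95.
Offset 24: leading byte 0xF0 = 11110000 → 4-byte char #8 = F0 92 87 A7.
Leading byte 0xF0 = 11110000 matches 11110xxx → 4-byte sequence.
Byte 1: 0xF0 = 11110000, payload 000 (3 bits).
Byte 2: 0x92 = 10010010 (10xxxxxx ✓), payload 010010.
Byte 3: 0x87 = 10000111 (10xxxxxx ✓), payload 000111.
Byte 4: 0xA7 = 10100111 (10xxxxxx ✓), payload 100111.
Concatenate: 000010010000111100111 = 0x121E7 (21 bits → U+121E7).

U+121E7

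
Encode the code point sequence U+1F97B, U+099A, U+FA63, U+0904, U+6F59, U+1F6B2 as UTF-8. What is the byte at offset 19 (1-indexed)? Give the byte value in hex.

0x9A

1-indexed offset 19 is 0-indexed offset 18.
U+1F97B → 4-byte form F0 9F A5 BB at offsets 0–3.
U+099A → 3-byte form E0 A6 9A at offsets 4–6.
U+FA63 → 3-byte form EF A9 A3 at offsets 7–9.
U+0904 → 3-byte form E0 A4 84 at offsets 10–12.
U+6F59 → 3-byte form E6 BD 99 at offsets 13–15.
U+1F6B2 → 4-byte form F0 9F 9A B2 at offsets 16–19.
Offset 18 falls in char 6's range; it's byte 3 of F0 9F 9A B2 = 0x9A.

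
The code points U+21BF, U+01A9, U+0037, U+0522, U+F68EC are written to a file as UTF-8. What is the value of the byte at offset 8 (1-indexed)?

0xA2

1-indexed offset 8 is 0-indexed offset 7.
U+21BF → 3-byte form E2 86 BF at offsets 0–2.
U+01A9 → 2-byte form C6 A9 at offsets 3–4.
U+0037 → 1-byte form 37 at offsets 5–5.
U+0522 → 2-byte form D4 A2 at offsets 6–7.
Offset 7 falls in char 4's range; it's byte 2 of D4 A2 = 0xA2.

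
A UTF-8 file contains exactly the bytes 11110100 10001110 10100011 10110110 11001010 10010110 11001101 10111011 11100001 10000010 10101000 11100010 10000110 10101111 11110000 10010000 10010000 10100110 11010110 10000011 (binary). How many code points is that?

Byte at offset 0: 0xF4 = 11110100 → 4-byte char (#1). Advance 4.
Byte at offset 4: 0xCA = 11001010 → 2-byte char (#2). Advance 2.
Byte at offset 6: 0xCD = 11001101 → 2-byte char (#3). Advance 2.
Byte at offset 8: 0xE1 = 11100001 → 3-byte char (#4). Advance 3.
Byte at offset 11: 0xE2 = 11100010 → 3-byte char (#5). Advance 3.
Byte at offset 14: 0xF0 = 11110000 → 4-byte char (#6). Advance 4.
Byte at offset 18: 0xD6 = 11010110 → 2-byte char (#7). Advance 2.
Reached end at offset 20 after 7 code points.

7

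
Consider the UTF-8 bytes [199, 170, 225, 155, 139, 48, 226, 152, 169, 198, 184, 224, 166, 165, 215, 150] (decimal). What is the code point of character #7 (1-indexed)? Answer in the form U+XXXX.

U+05D6

Offset 0: leading byte 0xC7 = 11000111 → 2-byte char #1 = C7 AA.
Offset 2: leading byte 0xE1 = 11100001 → 3-byte char #2 = E1 9B 8B.
Offset 5: leading byte 0x30 = 00110000 → 1-byte char #3 = 30.
Offset 6: leading byte 0xE2 = 11100010 → 3-byte char #4 = E2 98 A9.
Offset 9: leading byte 0xC6 = 11000110 → 2-byte char #5 = C6 B8.
Offset 11: leading byte 0xE0 = 11100000 → 3-byte char #6 = E0 A6 A5.
Offset 14: leading byte 0xD7 = 11010111 → 2-byte char #7 = D7 96.
Leading byte 0xD7 = 11010111 matches 110xxxxx → 2-byte sequence.
Byte 1: 0xD7 = 11010111, payload 10111 (5 bits).
Byte 2: 0x96 = 10010110 (10xxxxxx ✓), payload 010110.
Concatenate: 10111010110 = 0x5D6 (11 bits → U+05D6).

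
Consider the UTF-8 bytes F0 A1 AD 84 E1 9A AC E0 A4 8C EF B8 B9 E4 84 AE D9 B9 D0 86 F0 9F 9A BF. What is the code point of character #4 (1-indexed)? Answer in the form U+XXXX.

U+FE39

Offset 0: leading byte 0xF0 = 11110000 → 4-byte char #1 = F0 A1 AD 84.
Offset 4: leading byte 0xE1 = 11100001 → 3-byte char #2 = E1 9A AC.
Offset 7: leading byte 0xE0 = 11100000 → 3-byte char #3 = E0 A4 8C.
Offset 10: leading byte 0xEF = 11101111 → 3-byte char #4 = EF B8 B9.
Leading byte 0xEF = 11101111 matches 1110xxxx → 3-byte sequence.
Byte 1: 0xEF = 11101111, payload 1111 (4 bits).
Byte 2: 0xB8 = 10111000 (10xxxxxx ✓), payload 111000.
Byte 3: 0xB9 = 10111001 (10xxxxxx ✓), payload 111001.
Concatenate: 1111111000111001 = 0xFE39 (16 bits → U+FE39).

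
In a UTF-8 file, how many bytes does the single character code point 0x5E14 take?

U+5E14 = 0x5E14. UTF-8 uses 1 byte below 0x80, 2 below 0x800, 3 below 0x10000, 4 up to 0x10FFFF. 0x5E14 is in U+0800–U+FFFF → 3 bytes.

3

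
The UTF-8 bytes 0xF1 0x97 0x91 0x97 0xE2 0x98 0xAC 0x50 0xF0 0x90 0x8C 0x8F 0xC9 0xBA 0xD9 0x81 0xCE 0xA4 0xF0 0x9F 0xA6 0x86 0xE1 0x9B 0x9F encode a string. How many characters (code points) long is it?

Byte at offset 0: 0xF1 = 11110001 → 4-byte char (#1). Advance 4.
Byte at offset 4: 0xE2 = 11100010 → 3-byte char (#2). Advance 3.
Byte at offset 7: 0x50 = 01010000 → 1-byte char (#3). Advance 1.
Byte at offset 8: 0xF0 = 11110000 → 4-byte char (#4). Advance 4.
Byte at offset 12: 0xC9 = 11001001 → 2-byte char (#5). Advance 2.
Byte at offset 14: 0xD9 = 11011001 → 2-byte char (#6). Advance 2.
Byte at offset 16: 0xCE = 11001110 → 2-byte char (#7). Advance 2.
Byte at offset 18: 0xF0 = 11110000 → 4-byte char (#8). Advance 4.
Byte at offset 22: 0xE1 = 11100001 → 3-byte char (#9). Advance 3.
Reached end at offset 25 after 9 code points.

9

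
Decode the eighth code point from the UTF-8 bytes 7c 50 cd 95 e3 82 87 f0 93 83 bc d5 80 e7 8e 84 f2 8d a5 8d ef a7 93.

Offset 0: leading byte 0x7C = 01111100 → 1-byte char #1 = 7C.
Offset 1: leading byte 0x50 = 01010000 → 1-byte char #2 = 50.
Offset 2: leading byte 0xCD = 11001101 → 2-byte char #3 = CD 95.
Offset 4: leading byte 0xE3 = 11100011 → 3-byte char #4 = E3 82 87.
Offset 7: leading byte 0xF0 = 11110000 → 4-byte char #5 = F0 93 83 BC.
Offset 11: leading byte 0xD5 = 11010101 → 2-byte char #6 = D5 80.
Offset 13: leading byte 0xE7 = 11100111 → 3-byte char #7 = E7 8E 84.
Offset 16: leading byte 0xF2 = 11110010 → 4-byte char #8 = F2 8D A5 8D.
Leading byte 0xF2 = 11110010 matches 11110xxx → 4-byte sequence.
Byte 1: 0xF2 = 11110010, payload 010 (3 bits).
Byte 2: 0x8D = 10001101 (10xxxxxx ✓), payload 001101.
Byte 3: 0xA5 = 10100101 (10xxxxxx ✓), payload 100101.
Byte 4: 0x8D = 10001101 (10xxxxxx ✓), payload 001101.
Concatenate: 010001101100101001101 = 0x8D94D (21 bits → U+8D94D).

U+8D94D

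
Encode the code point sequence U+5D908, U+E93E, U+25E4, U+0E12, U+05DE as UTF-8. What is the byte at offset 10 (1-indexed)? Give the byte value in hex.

0xA4

1-indexed offset 10 is 0-indexed offset 9.
U+5D908 → 4-byte form F1 9D A4 88 at offsets 0–3.
U+E93E → 3-byte form EE A4 BE at offsets 4–6.
U+25E4 → 3-byte form E2 97 A4 at offsets 7–9.
Offset 9 falls in char 3's range; it's byte 3 of E2 97 A4 = 0xA4.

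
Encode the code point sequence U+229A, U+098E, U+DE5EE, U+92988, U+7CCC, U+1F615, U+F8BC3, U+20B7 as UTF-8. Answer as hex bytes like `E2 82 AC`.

E2 8A 9A E0 A6 8E F3 9E 97 AE F2 92 A6 88 E7 B3 8C F0 9F 98 95 F3 B8 AF 83 E2 82 B7

U+229A: 3-byte form → E2 8A 9A.
U+098E: 3-byte form → E0 A6 8E.
U+DE5EE: 4-byte form → F3 9E 97 AE.
U+92988: 4-byte form → F2 92 A6 88.
U+7CCC: 3-byte form → E7 B3 8C.
U+1F615: 4-byte form → F0 9F 98 95.
U+F8BC3: 4-byte form → F3 B8 AF 83.
U+20B7: 3-byte form → E2 82 B7.
Concatenated (28 bytes): E2 8A 9A E0 A6 8E F3 9E 97 AE F2 92 A6 88 E7 B3 8C F0 9F 98 95 F3 B8 AF 83 E2 82 B7.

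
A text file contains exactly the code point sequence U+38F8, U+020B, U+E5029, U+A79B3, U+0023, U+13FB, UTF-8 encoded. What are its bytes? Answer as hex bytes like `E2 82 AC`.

U+38F8: 3-byte form → E3 A3 B8.
U+020B: 2-byte form → C8 8B.
U+E5029: 4-byte form → F3 A5 80 A9.
U+A79B3: 4-byte form → F2 A7 A6 B3.
U+0023: 1-byte form → 23.
U+13FB: 3-byte form → E1 8F BB.
Concatenated (17 bytes): E3 A3 B8 C8 8B F3 A5 80 A9 F2 A7 A6 B3 23 E1 8F BB.

E3 A3 B8 C8 8B F3 A5 80 A9 F2 A7 A6 B3 23 E1 8F BB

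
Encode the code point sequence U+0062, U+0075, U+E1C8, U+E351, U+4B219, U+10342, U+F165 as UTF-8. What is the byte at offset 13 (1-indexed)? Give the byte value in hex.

1-indexed offset 13 is 0-indexed offset 12.
U+0062 → 1-byte form 62 at offsets 0–0.
U+0075 → 1-byte form 75 at offsets 1–1.
U+E1C8 → 3-byte form EE 87 88 at offsets 2–4.
U+E351 → 3-byte form EE 8D 91 at offsets 5–7.
U+4B219 → 4-byte form F1 8B 88 99 at offsets 8–11.
U+10342 → 4-byte form F0 90 8D 82 at offsets 12–15.
Offset 12 falls in char 6's range; it's byte 1 of F0 90 8D 82 = 0xF0.

0xF0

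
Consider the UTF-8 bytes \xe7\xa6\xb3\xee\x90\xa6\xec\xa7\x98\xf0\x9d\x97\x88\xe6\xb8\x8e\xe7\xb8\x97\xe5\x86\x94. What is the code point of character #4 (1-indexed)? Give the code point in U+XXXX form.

U+1D5C8

Offset 0: leading byte 0xE7 = 11100111 → 3-byte char #1 = E7 A6 B3.
Offset 3: leading byte 0xEE = 11101110 → 3-byte char #2 = EE 90 A6.
Offset 6: leading byte 0xEC = 11101100 → 3-byte char #3 = EC A7 98.
Offset 9: leading byte 0xF0 = 11110000 → 4-byte char #4 = F0 9D 97 88.
Leading byte 0xF0 = 11110000 matches 11110xxx → 4-byte sequence.
Byte 1: 0xF0 = 11110000, payload 000 (3 bits).
Byte 2: 0x9D = 10011101 (10xxxxxx ✓), payload 011101.
Byte 3: 0x97 = 10010111 (10xxxxxx ✓), payload 010111.
Byte 4: 0x88 = 10001000 (10xxxxxx ✓), payload 001000.
Concatenate: 000011101010111001000 = 0x1D5C8 (21 bits → U+1D5C8).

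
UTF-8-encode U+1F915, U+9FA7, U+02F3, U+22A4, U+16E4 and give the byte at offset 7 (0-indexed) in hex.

U+1F915 → 4-byte form F0 9F A4 95 at offsets 0–3.
U+9FA7 → 3-byte form E9 BE A7 at offsets 4–6.
U+02F3 → 2-byte form CB B3 at offsets 7–8.
Offset 7 falls in char 3's range; it's byte 1 of CB B3 = 0xCB.

0xCB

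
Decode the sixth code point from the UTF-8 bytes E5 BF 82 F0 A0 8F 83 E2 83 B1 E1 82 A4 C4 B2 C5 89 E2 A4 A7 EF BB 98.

U+0149

Offset 0: leading byte 0xE5 = 11100101 → 3-byte char #1 = E5 BF 82.
Offset 3: leading byte 0xF0 = 11110000 → 4-byte char #2 = F0 A0 8F 83.
Offset 7: leading byte 0xE2 = 11100010 → 3-byte char #3 = E2 83 B1.
Offset 10: leading byte 0xE1 = 11100001 → 3-byte char #4 = E1 82 A4.
Offset 13: leading byte 0xC4 = 11000100 → 2-byte char #5 = C4 B2.
Offset 15: leading byte 0xC5 = 11000101 → 2-byte char #6 = C5 89.
Leading byte 0xC5 = 11000101 matches 110xxxxx → 2-byte sequence.
Byte 1: 0xC5 = 11000101, payload 00101 (5 bits).
Byte 2: 0x89 = 10001001 (10xxxxxx ✓), payload 001001.
Concatenate: 00101001001 = 0x149 (11 bits → U+0149).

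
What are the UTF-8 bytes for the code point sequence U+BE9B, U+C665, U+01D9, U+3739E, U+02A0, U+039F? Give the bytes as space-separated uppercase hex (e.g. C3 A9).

U+BE9B: 3-byte form → EB BA 9B.
U+C665: 3-byte form → EC 99 A5.
U+01D9: 2-byte form → C7 99.
U+3739E: 4-byte form → F0 B7 8E 9E.
U+02A0: 2-byte form → CA A0.
U+039F: 2-byte form → CE 9F.
Concatenated (16 bytes): EB BA 9B EC 99 A5 C7 99 F0 B7 8E 9E CA A0 CE 9F.

EB BA 9B EC 99 A5 C7 99 F0 B7 8E 9E CA A0 CE 9F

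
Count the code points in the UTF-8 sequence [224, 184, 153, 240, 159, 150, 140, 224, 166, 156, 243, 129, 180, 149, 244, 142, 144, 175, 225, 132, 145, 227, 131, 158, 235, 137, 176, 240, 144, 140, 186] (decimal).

9

Byte at offset 0: 0xE0 = 11100000 → 3-byte char (#1). Advance 3.
Byte at offset 3: 0xF0 = 11110000 → 4-byte char (#2). Advance 4.
Byte at offset 7: 0xE0 = 11100000 → 3-byte char (#3). Advance 3.
Byte at offset 10: 0xF3 = 11110011 → 4-byte char (#4). Advance 4.
Byte at offset 14: 0xF4 = 11110100 → 4-byte char (#5). Advance 4.
Byte at offset 18: 0xE1 = 11100001 → 3-byte char (#6). Advance 3.
Byte at offset 21: 0xE3 = 11100011 → 3-byte char (#7). Advance 3.
Byte at offset 24: 0xEB = 11101011 → 3-byte char (#8). Advance 3.
Byte at offset 27: 0xF0 = 11110000 → 4-byte char (#9). Advance 4.
Reached end at offset 31 after 9 code points.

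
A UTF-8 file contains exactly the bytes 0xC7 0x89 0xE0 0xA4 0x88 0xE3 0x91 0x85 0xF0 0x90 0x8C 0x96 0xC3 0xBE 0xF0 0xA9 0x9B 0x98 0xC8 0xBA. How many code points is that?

7

Byte at offset 0: 0xC7 = 11000111 → 2-byte char (#1). Advance 2.
Byte at offset 2: 0xE0 = 11100000 → 3-byte char (#2). Advance 3.
Byte at offset 5: 0xE3 = 11100011 → 3-byte char (#3). Advance 3.
Byte at offset 8: 0xF0 = 11110000 → 4-byte char (#4). Advance 4.
Byte at offset 12: 0xC3 = 11000011 → 2-byte char (#5). Advance 2.
Byte at offset 14: 0xF0 = 11110000 → 4-byte char (#6). Advance 4.
Byte at offset 18: 0xC8 = 11001000 → 2-byte char (#7). Advance 2.
Reached end at offset 20 after 7 code points.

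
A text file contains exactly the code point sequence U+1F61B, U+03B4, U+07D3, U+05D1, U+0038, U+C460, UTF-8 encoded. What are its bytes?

F0 9F 98 9B CE B4 DF 93 D7 91 38 EC 91 A0

U+1F61B: 4-byte form → F0 9F 98 9B.
U+03B4: 2-byte form → CE B4.
U+07D3: 2-byte form → DF 93.
U+05D1: 2-byte form → D7 91.
U+0038: 1-byte form → 38.
U+C460: 3-byte form → EC 91 A0.
Concatenated (14 bytes): F0 9F 98 9B CE B4 DF 93 D7 91 38 EC 91 A0.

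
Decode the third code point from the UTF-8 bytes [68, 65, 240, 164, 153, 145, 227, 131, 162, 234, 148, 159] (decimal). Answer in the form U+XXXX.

Offset 0: leading byte 0x44 = 01000100 → 1-byte char #1 = 44.
Offset 1: leading byte 0x41 = 01000001 → 1-byte char #2 = 41.
Offset 2: leading byte 0xF0 = 11110000 → 4-byte char #3 = F0 A4 99 91.
Leading byte 0xF0 = 11110000 matches 11110xxx → 4-byte sequence.
Byte 1: 0xF0 = 11110000, payload 000 (3 bits).
Byte 2: 0xA4 = 10100100 (10xxxxxx ✓), payload 100100.
Byte 3: 0x99 = 10011001 (10xxxxxx ✓), payload 011001.
Byte 4: 0x91 = 10010001 (10xxxxxx ✓), payload 010001.
Concatenate: 000100100011001010001 = 0x24651 (21 bits → U+24651).

U+24651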